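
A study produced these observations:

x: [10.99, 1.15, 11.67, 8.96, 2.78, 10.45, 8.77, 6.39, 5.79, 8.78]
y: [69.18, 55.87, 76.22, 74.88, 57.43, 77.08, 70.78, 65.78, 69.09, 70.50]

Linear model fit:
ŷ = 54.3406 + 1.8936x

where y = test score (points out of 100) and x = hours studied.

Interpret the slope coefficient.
An increase of one hour in study time is associated with a 1.8936 points increase in predicted test score.

The slope coefficient β₁ = 1.8936 represents the marginal effect of study time on test score.

Interpretation:
- Study time up by 1 hour → predicted test score increases by 1.8936 points
- The effect is assumed constant over the observed range of x (linearity)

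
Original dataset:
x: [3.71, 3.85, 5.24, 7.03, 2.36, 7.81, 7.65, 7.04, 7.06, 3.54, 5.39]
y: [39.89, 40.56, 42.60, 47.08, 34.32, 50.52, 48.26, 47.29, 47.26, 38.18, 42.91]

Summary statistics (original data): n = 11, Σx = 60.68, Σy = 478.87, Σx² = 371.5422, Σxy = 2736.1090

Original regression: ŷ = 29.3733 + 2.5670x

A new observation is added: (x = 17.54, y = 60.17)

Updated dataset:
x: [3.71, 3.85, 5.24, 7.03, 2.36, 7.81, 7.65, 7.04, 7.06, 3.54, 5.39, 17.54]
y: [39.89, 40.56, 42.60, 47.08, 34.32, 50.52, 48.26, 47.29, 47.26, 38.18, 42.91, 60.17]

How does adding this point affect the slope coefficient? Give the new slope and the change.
New slope β₁ = 1.6409 versus 2.5670 before: a change of -0.9261 (-36.1%).

x = 17.54 lies well outside the original x-range [2.36, 7.81] (x̄ ≈ 5.52), so this observation has high leverage and can move the slope substantially.

Step 1: Update the sums with the new point (n goes from 11 to 12)
Σx  = 60.68 + 17.54 = 78.22
Σy  = 478.87 + 60.17 = 539.04
Σx² = 371.5422 + 17.54² = 371.5422 + 307.6516 = 679.1938
Σxy = 2736.1090 + 17.54×60.17 = 2736.1090 + 1055.3818 = 3791.4908

Step 2: Recompute the slope with b₁ = (nΣxy − ΣxΣy) / (nΣx² − (Σx)²)
Numerator   = 12×3791.4908 − 78.22×539.04 = 45497.8896 − 42163.7088 = 3334.1808
Denominator = 12×679.1938 − 78.22² = 8150.3256 − 6118.3684 = 2031.9572
b₁(new) = 3334.1808 / 2031.9572 = 1.6409

(Same formula on the original sums: (11×2736.1090 − 60.68×478.87) / (11×371.5422 − 60.68²) = 1039.3674 / 404.9018 = 2.5670, matching the given fit.)

Step 3: Change in slope
Δβ₁ = 1.6409 − 2.5670 = -0.9261
Relative change = -0.9261 / 2.5670 × 100% = -36.1%
→ the slope decreases when the point is added.

Because the point sits below the extension of the original line at a high-leverage x, it tilts the fit down.
In practice: investigate whether it comes from the same population as the rest of the sample; examine leverage (hᵢ) and Cook's distance rather than deleting it automatically.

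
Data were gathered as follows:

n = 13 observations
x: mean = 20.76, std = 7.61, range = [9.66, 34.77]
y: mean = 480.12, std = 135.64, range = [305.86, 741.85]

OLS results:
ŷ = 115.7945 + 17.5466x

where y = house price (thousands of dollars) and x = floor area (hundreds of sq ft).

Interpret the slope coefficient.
On average, house price is about 17.5466 thousand dollars higher for every extra hundred sq ft of floor area.

β₁ = 17.5466 is the change in predicted house price (thousand dollars) per additional hundred sq ft of floor area.

Interpretation:
- Floor area up by 1 hundred sq ft → predicted house price increases by 17.5466 thousand dollars
- The effect is assumed constant over the observed range of x (linearity)
- The sign (+) gives the direction; the magnitude 17.5466 gives the size of the effect per hundred sq ft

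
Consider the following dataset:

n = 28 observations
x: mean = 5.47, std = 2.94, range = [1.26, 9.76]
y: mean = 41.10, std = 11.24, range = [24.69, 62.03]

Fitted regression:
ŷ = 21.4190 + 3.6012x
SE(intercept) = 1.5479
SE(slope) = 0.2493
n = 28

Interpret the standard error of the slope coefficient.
The slope 3.6012 is pinned down to within about ±0.2493 (one SE) by these data — relative uncertainty 6.9%, i.e. precise.

SE(β̂₁) = 0.2493 says: if we drew many samples of n = 28 from the same population and refit each time, the fitted slopes would scatter with a standard deviation of roughly 0.2493 around the true β₁.

Relative precision:
- SE / |β̂₁| = 0.2493 / 3.6012 = 6.9%
- Rule of thumb (under 20%: precise; 20% to under 50%: moderately precise; 50% or more: imprecise) → precise

Rough 95% range (±2 SE): 3.6012 ± 0.4986 → (3.1026, 4.0998).

What drives SE(β̂₁): larger n (here n = 28) → smaller SE; more residual scatter → larger SE.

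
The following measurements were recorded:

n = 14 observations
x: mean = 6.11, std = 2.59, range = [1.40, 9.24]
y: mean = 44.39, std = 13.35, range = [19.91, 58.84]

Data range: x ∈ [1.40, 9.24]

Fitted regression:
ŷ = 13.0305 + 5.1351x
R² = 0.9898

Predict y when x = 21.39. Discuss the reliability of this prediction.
ŷ = 122.8703 (extrapolation — x = 21.39 lies outside [1.40, 9.24], so reliability is low).

Prediction calculation:
ŷ = 13.0305 + 5.1351 × 21.39
ŷ = 122.8703

Reliability:
- Data range: x ∈ [1.40, 9.24]
- Prediction point: x = 21.39 is 12.15 units above the observed range → this is EXTRAPOLATION, not interpolation

Why that matters here:
- The standard error of prediction grows with (x − x̄)², and x = 21.39 is far from x̄ = 6.11
- Real relationships often flatten, saturate, or turn nonlinear at extremes
- There are no observations near this x to validate the fitted line there

A defensible statement: 'if the linear trend continued to x = 21.39, y would be about 122.8703' — the premise is untested.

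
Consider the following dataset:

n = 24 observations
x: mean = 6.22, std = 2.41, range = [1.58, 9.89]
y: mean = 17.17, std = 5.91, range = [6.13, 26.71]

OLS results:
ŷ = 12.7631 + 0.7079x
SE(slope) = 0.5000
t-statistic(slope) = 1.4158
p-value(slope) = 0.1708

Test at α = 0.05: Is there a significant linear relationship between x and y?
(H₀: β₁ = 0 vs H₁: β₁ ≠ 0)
Since p-value = 0.1708 ≥ α = 0.05, fail to reject H₀ — the slope is not significantly different from 0.

Hypothesis test for the slope coefficient:

H₀: β₁ = 0 (no linear relationship)
H₁: β₁ ≠ 0 (linear relationship exists)

Test statistic: t = β̂₁ / SE(β̂₁) = 0.7079 / 0.5000 = 1.4158

With df = 22, the two-sided p-value for |t| = 1.4158 is 0.1708.

Decision rule: reject H₀ if p-value < α.
p-value = 0.1708 ≥ α = 0.05 → fail to reject H₀.

At α = 0.05 the data do not provide convincing evidence of a nonzero slope.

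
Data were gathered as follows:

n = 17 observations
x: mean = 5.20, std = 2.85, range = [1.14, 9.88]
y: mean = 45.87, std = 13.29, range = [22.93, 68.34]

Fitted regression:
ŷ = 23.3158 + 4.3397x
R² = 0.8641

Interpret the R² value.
R² = 0.8641 means 86.41% of the variation in y is explained by the linear relationship with x. This indicates a strong fit.

R² (coefficient of determination) measures the proportion of variance in y explained by the regression model.

Here R² = 0.8641:
- Explained: 86.41% of the variation in y
- Unexplained (residual): 100% − 86.41% = 13.59%
- Rule of thumb (below 0.3 weak; 0.3 to below 0.7 moderate; 0.7 and above strong) → strong

Equivalently, for simple linear regression R² = r², so |r| = √0.8641 ≈ 0.9296.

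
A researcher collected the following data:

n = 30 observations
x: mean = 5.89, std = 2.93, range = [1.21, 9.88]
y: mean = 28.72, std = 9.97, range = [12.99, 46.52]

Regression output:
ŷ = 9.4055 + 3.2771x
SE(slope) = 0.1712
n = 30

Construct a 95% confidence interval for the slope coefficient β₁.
The 95% CI for β₁ is (2.9264, 3.6278)

Confidence interval for the slope:

The 95% CI for β₁ is: β̂₁ ± t*(α/2, n-2) × SE(β̂₁)

Step 1: Find critical t-value
- Confidence level = 0.95
- Degrees of freedom = n - 2 = 30 - 2 = 28
- t*(α/2, 28) = 2.0484

Step 2: Calculate margin of error
Margin = 2.0484 × 0.1712 = 0.3507

Step 3: Construct interval
CI = 3.2771 ± 0.3507
CI = (2.9264, 3.6278)

Interpretation: each one-unit increase in x is associated with a change in mean y of between 2.9264 and 3.6278, with 95% confidence.
Both endpoints are positive, so the data support a genuinely positive slope at this confidence level.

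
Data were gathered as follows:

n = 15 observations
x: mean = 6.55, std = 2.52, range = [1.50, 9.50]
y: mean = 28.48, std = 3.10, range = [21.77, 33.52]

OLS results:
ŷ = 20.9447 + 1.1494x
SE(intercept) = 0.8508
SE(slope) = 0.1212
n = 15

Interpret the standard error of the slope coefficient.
The slope 1.1494 is pinned down to within about ±0.1212 (one SE) by these data — relative uncertainty 10.5%, i.e. precise.

SE(β̂₁) = 0.1212 says: if we drew many samples of n = 15 from the same population and refit each time, the fitted slopes would scatter with a standard deviation of roughly 0.1212 around the true β₁.

Relative precision:
- SE / |β̂₁| = 0.1212 / 1.1494 = 10.5%
- Rule of thumb (under 20%: precise; 20% to under 50%: moderately precise; 50% or more: imprecise) → precise

Link to interval estimation: a confidence interval for β₁ is β̂₁ ± t* × 0.1212, so SE sets the half-width per unit of t*.

What drives SE(β̂₁): wider spread of x values → smaller SE; larger n (here n = 15) → smaller SE; more residual scatter → larger SE.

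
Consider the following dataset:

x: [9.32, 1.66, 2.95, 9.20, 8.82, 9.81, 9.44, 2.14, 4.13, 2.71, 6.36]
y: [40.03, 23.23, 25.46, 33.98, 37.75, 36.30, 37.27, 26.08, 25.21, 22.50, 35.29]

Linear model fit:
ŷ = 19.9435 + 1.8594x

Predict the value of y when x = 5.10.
ŷ = 29.4264

x = 5.10 lies inside the observed range [1.66, 9.81], so the fitted equation applies directly:

ŷ = 19.9435 + 1.8594 × 5.10
ŷ = 19.9435 + 9.4829
ŷ = 29.4264

This is the fitted mean response at that x — an individual observation would come with a wider prediction interval.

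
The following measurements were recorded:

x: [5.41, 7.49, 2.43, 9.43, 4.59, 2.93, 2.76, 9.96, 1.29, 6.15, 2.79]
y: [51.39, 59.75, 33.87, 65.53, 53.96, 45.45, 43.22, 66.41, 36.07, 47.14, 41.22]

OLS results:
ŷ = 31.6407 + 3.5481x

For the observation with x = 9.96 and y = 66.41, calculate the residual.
Residual = -0.5698

The residual is the difference between the actual value and the predicted value:

Residual = y - ŷ

Step 1: Calculate predicted value
ŷ = 31.6407 + 3.5481 × 9.96
ŷ = 66.9798

Step 2: Calculate residual
Residual = 66.41 - 66.9798
Residual = -0.5698

Sign check: y < ŷ, so the point is below the line and the fit overestimates here.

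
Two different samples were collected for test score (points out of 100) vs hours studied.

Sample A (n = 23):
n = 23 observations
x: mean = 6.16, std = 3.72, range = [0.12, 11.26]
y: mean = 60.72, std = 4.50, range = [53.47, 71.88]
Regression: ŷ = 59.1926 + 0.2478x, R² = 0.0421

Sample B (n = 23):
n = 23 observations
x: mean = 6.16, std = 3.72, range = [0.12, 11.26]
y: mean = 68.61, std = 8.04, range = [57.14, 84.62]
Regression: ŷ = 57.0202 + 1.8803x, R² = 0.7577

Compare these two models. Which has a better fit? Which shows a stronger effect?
Model B has the better fit (R² = 0.7577 vs 0.0421). Model B shows the stronger effect (|β₁| = 1.8803 vs 0.2478).

Model Comparison:

Which explains more variance? (R²)
- Model A: R² = 0.0421 → 4.21% of variance in test score explained
- Model B: R² = 0.7577 → 75.77% of variance in test score explained
- 0.7577 > 0.0421 → Model B has the better fit

Effect size (slope magnitude):
- Model A: β₁ = 0.2478 → predicted test score rises 0.2478 points per additional hour of study time
- Model B: β₁ = 1.8803 → predicted test score rises 1.8803 points per additional hour of study time
- |0.2478| < |1.8803| → Model B shows the stronger marginal effect

Note: A better fit (higher R²) doesn't necessarily mean a more important relationship.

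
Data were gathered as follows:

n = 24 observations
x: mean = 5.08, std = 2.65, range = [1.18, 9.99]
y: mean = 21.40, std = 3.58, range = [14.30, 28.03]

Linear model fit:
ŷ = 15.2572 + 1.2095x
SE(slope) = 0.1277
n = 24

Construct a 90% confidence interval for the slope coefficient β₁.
The 90% CI for β₁ is (0.9902, 1.4288)

Confidence interval for the slope:

The 90% CI for β₁ is: β̂₁ ± t*(α/2, n-2) × SE(β̂₁)

Step 1: Find critical t-value
- Confidence level = 0.9
- Degrees of freedom = n - 2 = 24 - 2 = 22
- t*(α/2, 22) = 1.7171

Step 2: Calculate margin of error
Margin = 1.7171 × 0.1277 = 0.2193

Step 3: Construct interval
CI = 1.2095 ± 0.2193
CI = (0.9902, 1.4288)

Interpretation: intervals built this way capture the true β₁ in 90% of repeated samples; here the plausible range for the per-unit effect of x on y is 0.9902 to 1.4288.
Both endpoints are positive, so the data support a genuinely positive slope at this confidence level.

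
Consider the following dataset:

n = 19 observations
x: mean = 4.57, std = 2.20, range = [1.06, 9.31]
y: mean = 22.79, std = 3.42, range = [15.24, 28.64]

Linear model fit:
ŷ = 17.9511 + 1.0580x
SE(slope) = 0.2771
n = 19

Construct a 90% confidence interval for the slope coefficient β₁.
The 90% CI for β₁ is (0.5760, 1.5400)

Confidence interval for the slope:

The 90% CI for β₁ is: β̂₁ ± t*(α/2, n-2) × SE(β̂₁)

Step 1: Find critical t-value
- Confidence level = 0.9
- Degrees of freedom = n - 2 = 19 - 2 = 17
- t*(α/2, 17) = 1.7396

Step 2: Calculate margin of error
Margin = 1.7396 × 0.2771 = 0.4820

Step 3: Construct interval
CI = 1.0580 ± 0.4820
CI = (0.5760, 1.5400)

Interpretation: We are 90% confident that the true slope β₁ lies between 0.5760 and 1.5400.
Both endpoints are positive, so the data support a genuinely positive slope at this confidence level.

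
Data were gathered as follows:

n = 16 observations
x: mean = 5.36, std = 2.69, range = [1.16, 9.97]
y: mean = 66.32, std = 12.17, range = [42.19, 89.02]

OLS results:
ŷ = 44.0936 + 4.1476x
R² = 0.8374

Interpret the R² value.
About 83.74% of the variability in y is accounted for by the regression on x (R² = 0.8374) — a strong linear fit.

R² (coefficient of determination) measures the proportion of variance in y explained by the regression model.

Here R² = 0.8374:
- Explained: 83.74% of the variation in y
- Unexplained (residual): 100% − 83.74% = 16.26%
- Rule of thumb (below 0.3 weak; 0.3 to below 0.7 moderate; 0.7 and above strong) → strong

Equivalently, for simple linear regression R² = r², so |r| = √0.8374 ≈ 0.9151.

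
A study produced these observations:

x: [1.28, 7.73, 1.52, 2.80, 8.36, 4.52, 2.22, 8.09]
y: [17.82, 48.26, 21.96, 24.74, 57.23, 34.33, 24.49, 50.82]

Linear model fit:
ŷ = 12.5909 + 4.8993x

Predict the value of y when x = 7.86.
ŷ = 51.0994

To predict y for x = 7.86, substitute into the regression equation:

ŷ = 12.5909 + 4.8993 × 7.86
ŷ = 12.5909 + 38.5085
ŷ = 51.0994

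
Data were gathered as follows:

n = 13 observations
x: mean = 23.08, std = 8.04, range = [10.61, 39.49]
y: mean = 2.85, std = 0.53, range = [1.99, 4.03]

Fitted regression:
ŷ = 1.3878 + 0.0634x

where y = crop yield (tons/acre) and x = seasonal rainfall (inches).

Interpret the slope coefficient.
For each additional inch of rainfall, predicted crop yield increases by approximately 0.0634 tons/acre.

The slope coefficient β₁ = 0.0634 represents the marginal effect of rainfall on crop yield.

Interpretation:
- Rainfall up by 1 inch → predicted crop yield increases by 0.0634 tons/acre
- The effect is assumed constant over the observed range of x (linearity)
- The sign (+) gives the direction; the magnitude 0.0634 gives the size of the effect per inch

The intercept β₀ = 1.3878 is the predicted crop yield when rainfall = 0; since the smallest observed x is 10.61, this is an extrapolation and mainly anchors the line.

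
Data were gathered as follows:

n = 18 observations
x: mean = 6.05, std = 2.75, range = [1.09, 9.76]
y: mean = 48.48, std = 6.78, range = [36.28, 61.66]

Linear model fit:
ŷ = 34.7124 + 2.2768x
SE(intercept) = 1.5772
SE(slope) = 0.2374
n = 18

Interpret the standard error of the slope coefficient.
The slope 2.2768 is pinned down to within about ±0.2374 (one SE) by these data — relative uncertainty 10.4%, i.e. precise.

SE(β̂₁) = s / √Sxx, where s is the residual standard deviation and Sxx = Σ(x − x̄)². It is the yardstick for how far β̂₁ = 2.2768 could plausibly be from the true slope.

Relative precision:
- SE / |β̂₁| = 0.2374 / 2.2768 = 10.4%
- Rule of thumb (under 20%: precise; 20% to under 50%: moderately precise; 50% or more: imprecise) → precise

Rough 95% range (±2 SE): 2.2768 ± 0.4748 → (1.8020, 2.7516).

What drives SE(β̂₁): larger n (here n = 18) → smaller SE.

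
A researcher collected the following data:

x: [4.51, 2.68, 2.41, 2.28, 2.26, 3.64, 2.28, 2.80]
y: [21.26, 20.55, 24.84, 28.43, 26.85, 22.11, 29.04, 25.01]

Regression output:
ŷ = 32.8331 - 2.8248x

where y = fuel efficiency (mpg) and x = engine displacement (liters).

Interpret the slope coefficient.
An increase of one liter in engine displacement is associated with a 2.8248 mpg decrease in predicted fuel efficiency.

β₁ = -2.8248 is the change in predicted fuel efficiency (mpg) per additional liter of engine displacement.

Interpretation:
- Engine displacement up by 1 liter → predicted fuel efficiency decreases by 2.8248 mpg
- This is a linear approximation: the same per-unit change is assumed across the whole observed x range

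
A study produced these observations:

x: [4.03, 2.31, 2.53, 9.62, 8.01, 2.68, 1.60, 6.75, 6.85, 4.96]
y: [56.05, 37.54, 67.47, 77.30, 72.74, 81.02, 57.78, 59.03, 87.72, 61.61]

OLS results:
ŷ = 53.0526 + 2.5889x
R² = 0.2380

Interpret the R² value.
The model explains 23.80% of the variance in y (R² = 0.2380), leaving 76.20% unexplained; the fit is weak.

The coefficient of determination R² is the fraction of the total variation in y that the fitted line accounts for.

Here R² = 0.2380:
- Explained: 23.80% of the variation in y
- Unexplained (residual): 100% − 23.80% = 76.20%
- Rule of thumb (below 0.3 weak; 0.3 to below 0.7 moderate; 0.7 and above strong) → weak

Calculation: R² = 1 − (SS_res / SS_tot), where SS_res is the sum of squared residuals and SS_tot the total sum of squares.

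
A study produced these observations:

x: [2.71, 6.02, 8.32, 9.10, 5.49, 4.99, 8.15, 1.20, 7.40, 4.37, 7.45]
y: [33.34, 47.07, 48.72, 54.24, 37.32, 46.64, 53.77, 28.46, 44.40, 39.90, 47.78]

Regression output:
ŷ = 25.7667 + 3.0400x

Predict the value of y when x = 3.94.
ŷ = 37.7443

x = 3.94 lies inside the observed range [1.20, 9.10], so the fitted equation applies directly:

ŷ = 25.7667 + 3.0400 × 3.94
ŷ = 25.7667 + 11.9776
ŷ = 37.7443

This is a point prediction; actual observations scatter around it by roughly the residual standard deviation.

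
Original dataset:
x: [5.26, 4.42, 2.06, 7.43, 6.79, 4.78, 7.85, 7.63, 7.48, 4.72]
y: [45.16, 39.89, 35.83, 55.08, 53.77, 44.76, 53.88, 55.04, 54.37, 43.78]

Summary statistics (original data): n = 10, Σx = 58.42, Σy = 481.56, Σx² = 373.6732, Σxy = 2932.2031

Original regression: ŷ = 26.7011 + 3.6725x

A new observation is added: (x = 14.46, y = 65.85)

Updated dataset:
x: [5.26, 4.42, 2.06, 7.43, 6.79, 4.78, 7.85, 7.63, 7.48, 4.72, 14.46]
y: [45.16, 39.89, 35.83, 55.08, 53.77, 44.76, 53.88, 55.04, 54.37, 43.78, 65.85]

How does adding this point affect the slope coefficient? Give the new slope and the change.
The slope changes from 3.6725 to 2.5781 (change of -1.0944, or -29.8%).

x = 14.46 lies well outside the original x-range [2.06, 7.85] (x̄ ≈ 5.84), so this observation has high leverage and can move the slope substantially.

Step 1: Update the sums with the new point (n goes from 10 to 11)
Σx  = 58.42 + 14.46 = 72.88
Σy  = 481.56 + 65.85 = 547.41
Σx² = 373.6732 + 14.46² = 373.6732 + 209.0916 = 582.7648
Σxy = 2932.2031 + 14.46×65.85 = 2932.2031 + 952.1910 = 3884.3941

Step 2: Recompute the slope with b₁ = (nΣxy − ΣxΣy) / (nΣx² − (Σx)²)
Numerator   = 11×3884.3941 − 72.88×547.41 = 42728.3351 − 39895.2408 = 2833.0943
Denominator = 11×582.7648 − 72.88² = 6410.4128 − 5311.4944 = 1098.9184
b₁(new) = 2833.0943 / 1098.9184 = 2.5781

(Same formula on the original sums: (10×2932.2031 − 58.42×481.56) / (10×373.6732 − 58.42²) = 1189.2958 / 323.8356 = 3.6725, matching the given fit.)

Step 3: Change in slope
Δβ₁ = 2.5781 − 3.6725 = -1.0944
Relative change = -1.0944 / 3.6725 × 100% = -29.8%
→ the slope decreases when the point is added.

Because the point sits below the extension of the original line at a high-leverage x, it tilts the fit down.
In practice: refit with and without it and report both if conclusions differ.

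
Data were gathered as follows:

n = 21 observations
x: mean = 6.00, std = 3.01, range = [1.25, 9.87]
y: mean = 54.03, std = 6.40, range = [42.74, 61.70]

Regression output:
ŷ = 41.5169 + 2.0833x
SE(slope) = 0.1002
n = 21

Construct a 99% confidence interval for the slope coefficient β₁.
The 99% CI for β₁ is (1.7966, 2.3700)

Confidence interval for the slope:

The 99% CI for β₁ is: β̂₁ ± t*(α/2, n-2) × SE(β̂₁)

Step 1: Find critical t-value
- Confidence level = 0.99
- Degrees of freedom = n - 2 = 21 - 2 = 19
- t*(α/2, 19) = 2.8609

Step 2: Calculate margin of error
Margin = 2.8609 × 0.1002 = 0.2867

Step 3: Construct interval
CI = 2.0833 ± 0.2867
CI = (1.7966, 2.3700)

Interpretation: each one-unit increase in x is associated with a change in mean y of between 1.7966 and 2.3700, with 99% confidence.
Both endpoints are positive, so the data support a genuinely positive slope at this confidence level.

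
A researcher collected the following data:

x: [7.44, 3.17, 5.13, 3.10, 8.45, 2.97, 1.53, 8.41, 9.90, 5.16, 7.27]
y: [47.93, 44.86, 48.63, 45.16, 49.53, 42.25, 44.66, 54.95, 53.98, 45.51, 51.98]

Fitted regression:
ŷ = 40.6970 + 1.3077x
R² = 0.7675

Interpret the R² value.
About 76.75% of the variability in y is accounted for by the regression on x (R² = 0.7675) — a strong linear fit.

R² (coefficient of determination) measures the proportion of variance in y explained by the regression model.

Here R² = 0.7675:
- Explained: 76.75% of the variation in y
- Unexplained (residual): 100% − 76.75% = 23.25%
- Rule of thumb (below 0.3 weak; 0.3 to below 0.7 moderate; 0.7 and above strong) → strong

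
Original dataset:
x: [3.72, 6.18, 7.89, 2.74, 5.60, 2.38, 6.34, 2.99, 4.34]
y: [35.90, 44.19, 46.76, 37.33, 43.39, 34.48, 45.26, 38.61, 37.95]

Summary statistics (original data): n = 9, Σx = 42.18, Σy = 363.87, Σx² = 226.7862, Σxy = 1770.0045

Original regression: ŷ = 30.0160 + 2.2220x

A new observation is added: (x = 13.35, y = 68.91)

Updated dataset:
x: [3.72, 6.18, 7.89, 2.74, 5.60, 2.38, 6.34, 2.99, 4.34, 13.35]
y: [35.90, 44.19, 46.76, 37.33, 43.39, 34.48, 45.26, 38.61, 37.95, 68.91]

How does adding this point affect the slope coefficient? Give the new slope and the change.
The slope changes from 2.2220 to 2.9666 (change of +0.7446, or +33.5%).

x = 13.35 lies well outside the original x-range [2.38, 7.89] (x̄ ≈ 4.69), so this observation has high leverage and can move the slope substantially.

Step 1: Update the sums with the new point (n goes from 9 to 10)
Σx  = 42.18 + 13.35 = 55.53
Σy  = 363.87 + 68.91 = 432.78
Σx² = 226.7862 + 13.35² = 226.7862 + 178.2225 = 405.0087
Σxy = 1770.0045 + 13.35×68.91 = 1770.0045 + 919.9485 = 2689.9530

Step 2: Recompute the slope with b₁ = (nΣxy − ΣxΣy) / (nΣx² − (Σx)²)
Numerator   = 10×2689.9530 − 55.53×432.78 = 26899.5300 − 24032.2734 = 2867.2566
Denominator = 10×405.0087 − 55.53² = 4050.0870 − 3083.5809 = 966.5061
b₁(new) = 2867.2566 / 966.5061 = 2.9666

(Same formula on the original sums: (9×1770.0045 − 42.18×363.87) / (9×226.7862 − 42.18²) = 582.0039 / 261.9234 = 2.2220, matching the given fit.)

Step 3: Change in slope
Δβ₁ = 2.9666 − 2.2220 = +0.7446
Relative change = +0.7446 / 2.2220 × 100% = +33.5%
→ the slope increases when the point is added.

Because the point sits above the extension of the original line at a high-leverage x, it tilts the fit up.
In practice: refit with and without it and report both if conclusions differ; check such a point for data-entry or measurement error.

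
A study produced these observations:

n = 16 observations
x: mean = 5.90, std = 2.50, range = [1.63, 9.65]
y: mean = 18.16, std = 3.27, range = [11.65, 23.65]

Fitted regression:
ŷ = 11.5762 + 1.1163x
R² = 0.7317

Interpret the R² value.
The model explains 73.17% of the variance in y (R² = 0.7317), leaving 26.83% unexplained; the fit is strong.

R² (coefficient of determination) measures the proportion of variance in y explained by the regression model.

Here R² = 0.7317:
- Explained: 73.17% of the variation in y
- Unexplained (residual): 100% − 73.17% = 26.83%
- Rule of thumb (below 0.3 weak; 0.3 to below 0.7 moderate; 0.7 and above strong) → strong

Equivalently, for simple linear regression R² = r², so |r| = √0.7317 ≈ 0.8554.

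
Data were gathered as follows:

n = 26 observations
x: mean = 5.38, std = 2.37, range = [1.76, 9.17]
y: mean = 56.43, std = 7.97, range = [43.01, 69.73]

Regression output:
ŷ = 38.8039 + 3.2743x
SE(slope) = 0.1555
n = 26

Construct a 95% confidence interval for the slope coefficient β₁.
The 95% CI for β₁ is (2.9534, 3.5952)

Confidence interval for the slope:

The 95% CI for β₁ is: β̂₁ ± t*(α/2, n-2) × SE(β̂₁)

Step 1: Find critical t-value
- Confidence level = 0.95
- Degrees of freedom = n - 2 = 26 - 2 = 24
- t*(α/2, 24) = 2.0639

Step 2: Calculate margin of error
Margin = 2.0639 × 0.1555 = 0.3209

Step 3: Construct interval
CI = 3.2743 ± 0.3209
CI = (2.9534, 3.5952)

Interpretation: each one-unit increase in x is associated with a change in mean y of between 2.9534 and 3.5952, with 95% confidence.
The interval does not include 0, suggesting a significant linear relationship.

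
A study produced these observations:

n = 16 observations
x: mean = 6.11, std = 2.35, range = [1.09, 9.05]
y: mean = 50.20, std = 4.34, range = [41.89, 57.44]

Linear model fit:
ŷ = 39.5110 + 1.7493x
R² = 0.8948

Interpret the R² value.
R² = 0.8948 means 89.48% of the variation in y is explained by the linear relationship with x. This indicates a strong fit.

R² = 1 − SS_res/SS_tot compares the residual scatter to the total scatter of y about its mean.

Here R² = 0.8948:
- Explained: 89.48% of the variation in y
- Unexplained (residual): 100% − 89.48% = 10.52%
- Rule of thumb (below 0.3 weak; 0.3 to below 0.7 moderate; 0.7 and above strong) → strong

Calculation: R² = 1 − (SS_res / SS_tot), where SS_res is the sum of squared residuals and SS_tot the total sum of squares.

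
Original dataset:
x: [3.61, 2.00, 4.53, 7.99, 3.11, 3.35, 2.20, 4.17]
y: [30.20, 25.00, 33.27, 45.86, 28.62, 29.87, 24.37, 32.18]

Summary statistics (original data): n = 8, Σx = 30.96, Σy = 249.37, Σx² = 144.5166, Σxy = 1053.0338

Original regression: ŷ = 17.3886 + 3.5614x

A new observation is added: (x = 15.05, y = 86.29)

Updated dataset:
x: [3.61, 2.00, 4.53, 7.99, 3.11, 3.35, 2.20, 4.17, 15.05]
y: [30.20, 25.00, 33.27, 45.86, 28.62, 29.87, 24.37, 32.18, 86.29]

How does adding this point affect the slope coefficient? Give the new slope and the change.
Adding the point moves β₁ from 3.5614 to 4.6812, i.e. it increases by 1.1198 (+31.4%).

x = 15.05 lies well outside the original x-range [2.00, 7.99] (x̄ ≈ 3.87), so this observation has high leverage and can move the slope substantially.

Step 1: Update the sums with the new point (n goes from 8 to 9)
Σx  = 30.96 + 15.05 = 46.01
Σy  = 249.37 + 86.29 = 335.66
Σx² = 144.5166 + 15.05² = 144.5166 + 226.5025 = 371.0191
Σxy = 1053.0338 + 15.05×86.29 = 1053.0338 + 1298.6645 = 2351.6983

Step 2: Recompute the slope with b₁ = (nΣxy − ΣxΣy) / (nΣx² − (Σx)²)
Numerator   = 9×2351.6983 − 46.01×335.66 = 21165.2847 − 15443.7166 = 5721.5681
Denominator = 9×371.0191 − 46.01² = 3339.1719 − 2116.9201 = 1222.2518
b₁(new) = 5721.5681 / 1222.2518 = 4.6812

(Same formula on the original sums: (8×1053.0338 − 30.96×249.37) / (8×144.5166 − 30.96²) = 703.7752 / 197.6112 = 3.5614, matching the given fit.)

Step 3: Change in slope
Δβ₁ = 4.6812 − 3.5614 = +1.1198
Relative change = +1.1198 / 3.5614 × 100% = +31.4%
→ the slope increases when the point is added.

Because the point sits above the extension of the original line at a high-leverage x, it tilts the fit up.
In practice: investigate whether it comes from the same population as the rest of the sample; examine leverage (hᵢ) and Cook's distance rather than deleting it automatically.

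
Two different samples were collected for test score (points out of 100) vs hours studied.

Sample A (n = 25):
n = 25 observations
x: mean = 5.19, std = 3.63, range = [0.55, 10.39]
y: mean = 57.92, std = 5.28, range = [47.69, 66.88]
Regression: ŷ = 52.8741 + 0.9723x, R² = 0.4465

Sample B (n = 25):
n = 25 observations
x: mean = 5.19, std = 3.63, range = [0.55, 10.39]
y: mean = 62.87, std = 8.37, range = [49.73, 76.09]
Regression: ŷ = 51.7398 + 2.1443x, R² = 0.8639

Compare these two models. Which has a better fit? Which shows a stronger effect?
Model B has the better fit (R² = 0.8639 vs 0.4465). Model B shows the stronger effect (|β₁| = 2.1443 vs 0.9723).

Model Comparison:

Goodness of fit (R²):
- Model A: R² = 0.4465 → 44.65% of variance in test score explained
- Model B: R² = 0.8639 → 86.39% of variance in test score explained
- 0.8639 > 0.4465 → Model B has the better fit

Which has the larger per-hour effect? (|β₁|)
- Model A: β₁ = 0.9723 → predicted test score rises 0.9723 points per additional hour of study time
- Model B: β₁ = 2.1443 → predicted test score rises 2.1443 points per additional hour of study time
- |0.9723| < |2.1443| → Model B shows the stronger marginal effect

Note: R² measures how tightly points cluster around the line; β₁ measures how steep the line is — they answer different questions.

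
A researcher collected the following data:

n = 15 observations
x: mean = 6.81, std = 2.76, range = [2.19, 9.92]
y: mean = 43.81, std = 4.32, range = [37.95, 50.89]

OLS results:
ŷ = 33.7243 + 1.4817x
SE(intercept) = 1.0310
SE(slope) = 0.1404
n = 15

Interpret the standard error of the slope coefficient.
SE(slope) = 0.1404 measures the uncertainty in the estimated slope. The coefficient is estimated precisely (SE/|β̂₁| = 9.5%).

SE(β̂₁) = 0.1404 says: if we drew many samples of n = 15 from the same population and refit each time, the fitted slopes would scatter with a standard deviation of roughly 0.1404 around the true β₁.

Relative precision:
- SE / |β̂₁| = 0.1404 / 1.4817 = 9.5%
- Rule of thumb (under 20%: precise; 20% to under 50%: moderately precise; 50% or more: imprecise) → precise

Rough 95% range (±2 SE): 1.4817 ± 0.2808 → (1.2009, 1.7625).

What drives SE(β̂₁): larger n (here n = 15) → smaller SE; more residual scatter → larger SE; wider spread of x values → smaller SE.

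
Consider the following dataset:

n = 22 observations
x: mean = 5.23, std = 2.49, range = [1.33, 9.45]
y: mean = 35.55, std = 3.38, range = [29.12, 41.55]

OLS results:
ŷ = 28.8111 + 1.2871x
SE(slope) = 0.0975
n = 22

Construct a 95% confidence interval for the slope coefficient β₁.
The 95% CI for β₁ is (1.0837, 1.4905)

Confidence interval for the slope:

The 95% CI for β₁ is: β̂₁ ± t*(α/2, n-2) × SE(β̂₁)

Step 1: Find critical t-value
- Confidence level = 0.95
- Degrees of freedom = n - 2 = 22 - 2 = 20
- t*(α/2, 20) = 2.0860

Step 2: Calculate margin of error
Margin = 2.0860 × 0.0975 = 0.2034

Step 3: Construct interval
CI = 1.2871 ± 0.2034
CI = (1.0837, 1.4905)

Interpretation: each one-unit increase in x is associated with a change in mean y of between 1.0837 and 1.4905, with 95% confidence.
Both endpoints are positive, so the data support a genuinely positive slope at this confidence level.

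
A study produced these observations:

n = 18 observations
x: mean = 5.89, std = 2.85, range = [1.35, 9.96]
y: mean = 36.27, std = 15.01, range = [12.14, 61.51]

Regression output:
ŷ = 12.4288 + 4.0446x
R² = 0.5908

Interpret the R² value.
R² = 0.5908 means 59.08% of the variation in y is explained by the linear relationship with x. This indicates a moderate fit.

R² (coefficient of determination) measures the proportion of variance in y explained by the regression model.

Here R² = 0.5908:
- Explained: 59.08% of the variation in y
- Unexplained (residual): 100% − 59.08% = 40.92%
- Rule of thumb (below 0.3 weak; 0.3 to below 0.7 moderate; 0.7 and above strong) → moderate

Note: R² never decreases when predictors are added, so it should not be used alone to compare models of different size.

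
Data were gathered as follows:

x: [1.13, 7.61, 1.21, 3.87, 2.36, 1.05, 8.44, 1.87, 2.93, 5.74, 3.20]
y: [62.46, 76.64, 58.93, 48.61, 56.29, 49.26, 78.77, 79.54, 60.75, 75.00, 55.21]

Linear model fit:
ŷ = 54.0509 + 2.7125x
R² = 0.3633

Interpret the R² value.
The model explains 36.33% of the variance in y (R² = 0.3633), leaving 63.67% unexplained; the fit is moderate.

R² = 1 − SS_res/SS_tot compares the residual scatter to the total scatter of y about its mean.

Here R² = 0.3633:
- Explained: 36.33% of the variation in y
- Unexplained (residual): 100% − 36.33% = 63.67%
- Rule of thumb (below 0.3 weak; 0.3 to below 0.7 moderate; 0.7 and above strong) → moderate

Note: R² never decreases when predictors are added, so it should not be used alone to compare models of different size.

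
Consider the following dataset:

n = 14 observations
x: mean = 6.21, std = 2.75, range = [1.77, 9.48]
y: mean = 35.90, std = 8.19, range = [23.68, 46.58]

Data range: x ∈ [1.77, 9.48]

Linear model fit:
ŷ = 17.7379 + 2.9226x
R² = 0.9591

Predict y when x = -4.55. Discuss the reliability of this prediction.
ŷ = 4.4401, but this is extrapolation (below the data range [1.77, 9.48]) and may be unreliable.

Prediction calculation:
ŷ = 17.7379 + 2.9226 × (-4.55)
ŷ = 4.4401

Reliability:
- Data range: x ∈ [1.77, 9.48]
- Prediction point: x = -4.55 is 6.32 units below the observed range → this is EXTRAPOLATION, not interpolation

Why that matters here:
- There are no observations near this x to validate the fitted line there
- The linear relationship may not hold outside the observed range

A defensible statement: 'if the linear trend continued to x = -4.55, y would be about 4.4401' — the premise is untested.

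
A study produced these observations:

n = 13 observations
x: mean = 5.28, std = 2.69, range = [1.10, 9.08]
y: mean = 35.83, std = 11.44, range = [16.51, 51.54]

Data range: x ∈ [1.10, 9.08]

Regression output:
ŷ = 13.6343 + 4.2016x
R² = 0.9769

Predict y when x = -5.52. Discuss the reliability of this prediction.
ŷ = -9.5585, but this is extrapolation (below the data range [1.10, 9.08]) and may be unreliable.

Prediction calculation:
ŷ = 13.6343 + 4.2016 × (-5.52)
ŷ = -9.5585

Reliability:
- Data range: x ∈ [1.10, 9.08]
- Prediction point: x = -5.52 is 6.62 units below the observed range → this is EXTRAPOLATION, not interpolation

Why that matters here:
- R² describes fit only over the sampled x values; it says nothing about behaviour beyond them
- The standard error of prediction grows with (x − x̄)², and x = -5.52 is far from x̄ = 5.28
- The linear relationship may not hold outside the observed range

A defensible statement: 'if the linear trend continued to x = -5.52, y would be about -9.5585' — the premise is untested.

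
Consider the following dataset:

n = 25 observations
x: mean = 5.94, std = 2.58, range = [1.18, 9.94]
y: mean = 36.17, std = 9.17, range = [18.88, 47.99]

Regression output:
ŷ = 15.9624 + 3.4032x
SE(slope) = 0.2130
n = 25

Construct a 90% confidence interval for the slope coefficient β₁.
The 90% CI for β₁ is (3.0381, 3.7683)

Confidence interval for the slope:

The 90% CI for β₁ is: β̂₁ ± t*(α/2, n-2) × SE(β̂₁)

Step 1: Find critical t-value
- Confidence level = 0.9
- Degrees of freedom = n - 2 = 25 - 2 = 23
- t*(α/2, 23) = 1.7139

Step 2: Calculate margin of error
Margin = 1.7139 × 0.2130 = 0.3651

Step 3: Construct interval
CI = 3.4032 ± 0.3651
CI = (3.0381, 3.7683)

Interpretation: each one-unit increase in x is associated with a change in mean y of between 3.0381 and 3.7683, with 90% confidence.
The interval does not include 0, suggesting a significant linear relationship.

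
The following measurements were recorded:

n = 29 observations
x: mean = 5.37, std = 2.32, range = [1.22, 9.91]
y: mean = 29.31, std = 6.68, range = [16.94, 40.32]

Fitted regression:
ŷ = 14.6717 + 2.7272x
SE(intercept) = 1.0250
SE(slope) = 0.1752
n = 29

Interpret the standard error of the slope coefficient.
SE(β̂₁) = 0.1752 is the estimated standard deviation of the slope estimate across repeated samples; relative to β̂₁ = 2.7272 that is 6.4%, a precise estimate.

SE(β̂₁) = s / √Sxx, where s is the residual standard deviation and Sxx = Σ(x − x̄)². It is the yardstick for how far β̂₁ = 2.7272 could plausibly be from the true slope.

Relative precision:
- SE / |β̂₁| = 0.1752 / 2.7272 = 6.4%
- Rule of thumb (under 20%: precise; 20% to under 50%: moderately precise; 50% or more: imprecise) → precise

Link to the t-test: t = β̂₁ / SE(β̂₁) = 2.7272 / 0.1752 = 15.5662, the statistic for H₀: β₁ = 0.

What drives SE(β̂₁): larger n (here n = 29) → smaller SE; more residual scatter → larger SE; wider spread of x values → smaller SE.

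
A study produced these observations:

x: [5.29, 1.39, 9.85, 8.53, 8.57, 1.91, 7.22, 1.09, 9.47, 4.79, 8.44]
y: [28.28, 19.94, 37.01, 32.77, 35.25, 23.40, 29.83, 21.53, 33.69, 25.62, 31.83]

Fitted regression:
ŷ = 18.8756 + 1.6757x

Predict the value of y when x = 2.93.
ŷ = 23.7854

Plug x = 2.93 into the fitted line:

ŷ = 18.8756 + 1.6757 × 2.93
ŷ = 18.8756 + 4.9098
ŷ = 23.7854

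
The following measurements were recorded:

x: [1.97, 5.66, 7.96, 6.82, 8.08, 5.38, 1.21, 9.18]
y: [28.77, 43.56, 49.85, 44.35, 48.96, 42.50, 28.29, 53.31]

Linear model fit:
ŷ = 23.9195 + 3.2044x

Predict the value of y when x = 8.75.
ŷ = 51.9580

To predict y for x = 8.75, substitute into the regression equation:

ŷ = 23.9195 + 3.2044 × 8.75
ŷ = 23.9195 + 28.0385
ŷ = 51.9580

This is the fitted mean response at that x — an individual observation would come with a wider prediction interval.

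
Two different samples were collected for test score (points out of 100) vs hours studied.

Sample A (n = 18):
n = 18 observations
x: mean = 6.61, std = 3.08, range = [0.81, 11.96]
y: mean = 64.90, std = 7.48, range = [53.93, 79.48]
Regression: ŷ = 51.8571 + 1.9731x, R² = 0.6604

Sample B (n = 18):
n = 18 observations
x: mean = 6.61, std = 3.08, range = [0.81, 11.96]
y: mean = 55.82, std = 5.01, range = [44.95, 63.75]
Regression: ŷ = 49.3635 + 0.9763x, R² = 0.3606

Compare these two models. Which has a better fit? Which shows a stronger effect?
Model A has the better fit (R² = 0.6604 vs 0.3606). Model A shows the stronger effect (|β₁| = 1.9731 vs 0.9763).

Model Comparison:

Which explains more variance? (R²)
- Model A: R² = 0.6604 → 66.04% of variance in test score explained
- Model B: R² = 0.3606 → 36.06% of variance in test score explained
- 0.6604 > 0.3606 → Model A has the better fit

Effect size (slope magnitude):
- Model A: β₁ = 1.9731 → predicted test score rises 1.9731 points per additional hour of study time
- Model B: β₁ = 0.9763 → predicted test score rises 0.9763 points per additional hour of study time
- |1.9731| > |0.9763| → Model A shows the stronger marginal effect

Note: A steeper slope doesn't make a better model if the scatter around the line is large.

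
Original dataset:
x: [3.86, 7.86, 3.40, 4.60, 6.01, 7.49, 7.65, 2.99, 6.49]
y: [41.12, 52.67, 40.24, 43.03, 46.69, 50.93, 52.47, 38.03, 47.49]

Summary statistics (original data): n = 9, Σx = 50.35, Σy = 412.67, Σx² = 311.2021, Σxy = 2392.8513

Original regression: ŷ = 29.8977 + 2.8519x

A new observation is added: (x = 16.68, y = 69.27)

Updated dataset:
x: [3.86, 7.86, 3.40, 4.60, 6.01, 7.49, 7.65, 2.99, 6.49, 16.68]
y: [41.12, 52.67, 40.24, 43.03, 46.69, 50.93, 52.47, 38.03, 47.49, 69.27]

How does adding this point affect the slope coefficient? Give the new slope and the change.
The slope changes from 2.8519 to 2.2682 (change of -0.5837, or -20.5%).

The new point has HIGH LEVERAGE: x = 16.68 is far from the original mean x̄ = 50.35/9 ≈ 5.59 (original range [2.99, 7.86]).

Step 1: Update the sums with the new point (n goes from 9 to 10)
Σx  = 50.35 + 16.68 = 67.03
Σy  = 412.67 + 69.27 = 481.94
Σx² = 311.2021 + 16.68² = 311.2021 + 278.2224 = 589.4245
Σxy = 2392.8513 + 16.68×69.27 = 2392.8513 + 1155.4236 = 3548.2749

Step 2: Recompute the slope with b₁ = (nΣxy − ΣxΣy) / (nΣx² − (Σx)²)
Numerator   = 10×3548.2749 − 67.03×481.94 = 35482.7490 − 32304.4382 = 3178.3108
Denominator = 10×589.4245 − 67.03² = 5894.2450 − 4493.0209 = 1401.2241
b₁(new) = 3178.3108 / 1401.2241 = 2.2682

(Same formula on the original sums: (9×2392.8513 − 50.35×412.67) / (9×311.2021 − 50.35²) = 757.7272 / 265.6964 = 2.8519, matching the given fit.)

Step 3: Change in slope
Δβ₁ = 2.2682 − 2.8519 = -0.5837
Relative change = -0.5837 / 2.8519 × 100% = -20.5%
→ the slope decreases when the point is added.

Because the point sits below the extension of the original line at a high-leverage x, it tilts the fit down.
In practice: examine leverage (hᵢ) and Cook's distance rather than deleting it automatically; investigate whether it comes from the same population as the rest of the sample.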